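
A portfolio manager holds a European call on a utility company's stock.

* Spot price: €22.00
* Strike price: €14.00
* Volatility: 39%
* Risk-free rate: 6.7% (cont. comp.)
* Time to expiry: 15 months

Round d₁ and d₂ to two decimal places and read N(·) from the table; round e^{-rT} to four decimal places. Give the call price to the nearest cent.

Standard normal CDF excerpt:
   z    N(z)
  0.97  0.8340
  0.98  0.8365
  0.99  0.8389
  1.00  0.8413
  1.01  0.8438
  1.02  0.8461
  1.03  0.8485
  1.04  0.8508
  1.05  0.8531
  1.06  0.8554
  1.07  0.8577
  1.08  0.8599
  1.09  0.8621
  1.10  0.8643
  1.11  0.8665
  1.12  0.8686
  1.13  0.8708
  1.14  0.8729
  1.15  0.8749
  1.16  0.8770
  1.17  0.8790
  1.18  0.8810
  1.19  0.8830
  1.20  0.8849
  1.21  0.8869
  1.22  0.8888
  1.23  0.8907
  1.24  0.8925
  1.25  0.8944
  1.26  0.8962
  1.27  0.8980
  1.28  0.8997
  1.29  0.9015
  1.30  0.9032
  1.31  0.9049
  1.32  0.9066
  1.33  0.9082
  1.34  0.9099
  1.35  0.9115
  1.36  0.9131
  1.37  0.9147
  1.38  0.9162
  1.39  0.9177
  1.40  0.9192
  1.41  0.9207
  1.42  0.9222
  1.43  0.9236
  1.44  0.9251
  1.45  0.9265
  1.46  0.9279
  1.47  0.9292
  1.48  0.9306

€9.52

σ√T = 0.39·√1.25 = 0.4360
ln(S/K) + (r + σ²/2)T = ln(22/14) + (0.067 + 0.39²/2)·1.25 = 0.4520 + 0.1788 = 0.6308
d₁ = 0.6308 / 0.4360 = 1.4467 ≈ 1.45
d₂ = d₁ − σ√T = 1.4467 − 0.4360 = 1.0106 ≈ 1.01
e^(−rT) = e^(−0.067·1.25) = 0.9197
N(d₁) = N(1.45) = 0.9265;  N(d₂) = N(1.01) = 0.8438
C = 22·0.9265 − 14·0.9197·0.8438 = 20.3830 − 10.8646 = 9.5184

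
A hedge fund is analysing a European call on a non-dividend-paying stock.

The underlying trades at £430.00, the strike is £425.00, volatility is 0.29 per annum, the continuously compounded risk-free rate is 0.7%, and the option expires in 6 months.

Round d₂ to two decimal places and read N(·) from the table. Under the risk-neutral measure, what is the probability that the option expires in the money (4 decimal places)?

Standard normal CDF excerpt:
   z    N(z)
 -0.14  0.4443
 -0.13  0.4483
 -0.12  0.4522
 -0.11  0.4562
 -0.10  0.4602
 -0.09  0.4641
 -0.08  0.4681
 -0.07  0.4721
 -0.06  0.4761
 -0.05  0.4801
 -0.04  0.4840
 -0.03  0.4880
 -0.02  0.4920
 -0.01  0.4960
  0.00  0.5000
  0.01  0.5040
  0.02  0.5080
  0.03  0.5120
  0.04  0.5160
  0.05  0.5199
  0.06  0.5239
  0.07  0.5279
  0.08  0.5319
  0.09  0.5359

T = 0.5;  σ√T = 0.2051
d₁ = [ln(430/425) + (0.007 + 0.29²/2)·0.5] / 0.2051 = [0.0117 + 0.0245] / 0.2051 = 0.1766 ⇒ 0.18
d₂ = d₁ − σ√T = 0.1766 − 0.2051 = -0.0284 ⇒ -0.03
Risk-neutral Pr[S_T > K] = N(d₂) = N(-0.03) = 0.4880

0.4880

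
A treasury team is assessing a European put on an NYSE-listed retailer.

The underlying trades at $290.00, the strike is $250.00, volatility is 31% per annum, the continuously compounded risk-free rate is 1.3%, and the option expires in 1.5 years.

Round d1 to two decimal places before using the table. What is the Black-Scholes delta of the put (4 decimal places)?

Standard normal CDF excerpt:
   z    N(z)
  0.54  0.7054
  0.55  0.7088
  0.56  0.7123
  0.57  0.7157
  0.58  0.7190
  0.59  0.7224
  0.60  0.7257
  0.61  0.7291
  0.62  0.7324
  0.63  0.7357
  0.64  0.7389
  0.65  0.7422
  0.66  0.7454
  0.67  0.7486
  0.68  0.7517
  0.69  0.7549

-0.2643

T = 1.5;  σ√T = 0.3797
d₁ = [ln(290/250) + (0.013 + 0.31²/2)·1.5] / 0.3797 = [0.1484 + 0.0916] / 0.3797 = 0.6321 ⇒ 0.63
N(d₁) = N(0.63) = 0.7357
Δ_put = N(d₁) − 1 = 0.7357 − 1 = -0.2643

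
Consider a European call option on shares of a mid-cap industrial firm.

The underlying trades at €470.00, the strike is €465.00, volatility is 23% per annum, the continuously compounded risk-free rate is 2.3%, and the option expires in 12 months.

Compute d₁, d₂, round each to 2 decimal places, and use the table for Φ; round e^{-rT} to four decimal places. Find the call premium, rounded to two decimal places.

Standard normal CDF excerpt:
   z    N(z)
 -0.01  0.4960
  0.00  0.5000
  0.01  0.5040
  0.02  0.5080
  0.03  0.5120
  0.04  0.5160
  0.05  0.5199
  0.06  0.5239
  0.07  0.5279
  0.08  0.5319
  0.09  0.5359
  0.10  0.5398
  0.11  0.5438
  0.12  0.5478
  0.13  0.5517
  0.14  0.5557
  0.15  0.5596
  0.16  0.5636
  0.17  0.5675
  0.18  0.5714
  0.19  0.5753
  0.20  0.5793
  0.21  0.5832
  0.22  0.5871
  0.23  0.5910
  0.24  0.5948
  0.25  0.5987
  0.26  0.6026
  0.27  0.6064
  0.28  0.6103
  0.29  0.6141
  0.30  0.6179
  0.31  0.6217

€50.55

σ√T = 0.23 × 1.0000 = 0.2300
ln(S/K) + (r + σ²/2)T = ln(470/465) + (0.023 + 0.23²/2)·1 = 0.0107 + 0.0495 = 0.0601
d₁ = 0.0601 / 0.2300 = 0.2615 ⇒ 0.26
d₂ = d₁ − σ√T = 0.2615 − 0.2300 = 0.0315 ⇒ 0.03
e^(−rT) = e^(−0.023·1) = 0.9773
N(d₁) = N(0.26) = 0.6026;  N(d₂) = N(0.03) = 0.5120
C = 470·0.6026 − 465·0.9773·0.5120 = 283.2220 − 232.6756 = 50.5464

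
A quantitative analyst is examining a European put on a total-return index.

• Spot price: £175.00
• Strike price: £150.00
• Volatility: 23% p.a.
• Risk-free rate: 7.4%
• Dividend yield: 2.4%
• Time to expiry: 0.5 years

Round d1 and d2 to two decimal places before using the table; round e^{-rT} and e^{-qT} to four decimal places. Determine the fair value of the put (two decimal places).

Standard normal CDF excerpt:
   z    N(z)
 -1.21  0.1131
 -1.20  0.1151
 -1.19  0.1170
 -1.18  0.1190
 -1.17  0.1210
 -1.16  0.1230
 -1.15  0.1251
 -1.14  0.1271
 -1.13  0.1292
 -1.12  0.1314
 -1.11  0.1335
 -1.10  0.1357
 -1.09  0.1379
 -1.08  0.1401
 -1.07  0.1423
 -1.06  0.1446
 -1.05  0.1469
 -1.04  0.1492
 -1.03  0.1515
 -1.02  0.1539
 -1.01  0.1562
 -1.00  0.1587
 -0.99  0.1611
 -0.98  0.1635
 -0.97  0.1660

£1.67

σ√T = 0.23·√0.5 = 0.1626
d₁ = [ln(175/150) + (0.074 − 0.024 + ½·0.23²)·0.5] / (σ√T) = (0.1542 + 0.0382) / 0.1626 = 1.1829 ⇒ 1.18
d₂ = 1.1829 − 0.1626 = 1.0202 ⇒ 1.02
exp(−qT) = exp(−0.024·0.5) = 0.9881;  exp(−rT) = exp(−0.074·0.5) = 0.9637
P = 150·0.9637·N(-1.02) − 175·0.9881·N(-1.18) = 150·0.9637·0.1539 − 175·0.9881·0.1190 = 22.2470 − 20.5772 = 1.6698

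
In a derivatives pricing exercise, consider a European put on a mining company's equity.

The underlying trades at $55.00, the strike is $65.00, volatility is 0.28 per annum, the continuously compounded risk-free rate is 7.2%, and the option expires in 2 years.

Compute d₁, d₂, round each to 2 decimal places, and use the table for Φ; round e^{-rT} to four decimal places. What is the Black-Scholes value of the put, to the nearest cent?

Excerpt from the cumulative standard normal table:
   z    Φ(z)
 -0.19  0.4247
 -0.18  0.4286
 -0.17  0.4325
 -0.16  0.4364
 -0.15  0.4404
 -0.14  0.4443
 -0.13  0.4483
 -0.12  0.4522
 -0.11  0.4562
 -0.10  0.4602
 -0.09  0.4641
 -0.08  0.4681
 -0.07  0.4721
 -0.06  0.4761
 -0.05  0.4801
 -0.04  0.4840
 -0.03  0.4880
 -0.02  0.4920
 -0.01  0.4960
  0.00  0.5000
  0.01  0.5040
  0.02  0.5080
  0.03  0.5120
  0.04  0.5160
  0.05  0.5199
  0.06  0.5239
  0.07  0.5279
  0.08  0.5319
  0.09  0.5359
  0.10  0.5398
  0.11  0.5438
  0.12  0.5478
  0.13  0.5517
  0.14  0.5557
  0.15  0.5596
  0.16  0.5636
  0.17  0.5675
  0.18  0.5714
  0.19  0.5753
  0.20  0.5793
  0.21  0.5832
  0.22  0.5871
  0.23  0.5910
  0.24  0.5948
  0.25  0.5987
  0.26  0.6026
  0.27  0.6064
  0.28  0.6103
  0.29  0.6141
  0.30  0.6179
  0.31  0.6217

$9.48

σ√T = 0.28 × 1.4142 = 0.3960
d₁ = [ln(55/65) + (0.072 + ½·0.28²)·2] / (σ√T) = (-0.1671 + 0.2224) / 0.3960 = 0.1398 which rounds to 0.14
d₂ = 0.1398 − 0.3960 = -0.2562 which rounds to -0.26
e^(−rT) = e^(−0.072·2) = 0.8659
N(−d₂) = N(0.26) = 0.6026;  N(−d₁) = N(-0.14) = 0.4443
P = 65·0.8659·0.6026 − 55·0.4443 = 33.9164 − 24.4365 = 9.4799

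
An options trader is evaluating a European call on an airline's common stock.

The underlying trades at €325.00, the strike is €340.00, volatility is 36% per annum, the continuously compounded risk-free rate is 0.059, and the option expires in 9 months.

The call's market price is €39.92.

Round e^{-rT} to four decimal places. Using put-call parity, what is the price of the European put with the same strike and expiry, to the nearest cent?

exp(−rT) = exp(−0.059·0.75) = 0.9567
Put-call parity: C − P = S − K·e^(−rT) = 325 − 340·0.9567 = 325 − 325.2780 = -0.2780
P = C − (C − P) = 39.92 − (-0.2780) = 40.1980

€40.20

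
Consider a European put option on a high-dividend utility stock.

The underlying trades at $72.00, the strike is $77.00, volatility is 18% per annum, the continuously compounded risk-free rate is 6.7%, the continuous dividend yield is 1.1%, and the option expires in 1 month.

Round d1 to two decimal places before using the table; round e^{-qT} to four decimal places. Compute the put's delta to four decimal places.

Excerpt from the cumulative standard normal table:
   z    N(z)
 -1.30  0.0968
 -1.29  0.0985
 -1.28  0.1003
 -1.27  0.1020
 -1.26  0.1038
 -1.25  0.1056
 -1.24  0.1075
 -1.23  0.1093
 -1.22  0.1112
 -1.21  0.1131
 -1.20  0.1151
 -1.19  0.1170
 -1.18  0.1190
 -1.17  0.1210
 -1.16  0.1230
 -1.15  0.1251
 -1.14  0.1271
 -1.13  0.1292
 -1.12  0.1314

-0.8802

T = 0.08333;  σ√T = 0.0520
ln(S/K) + (r − q + σ²/2)T = ln(72/77) + (0.067 − 0.011 + 0.18²/2)·0.08333 = -0.0671 + 0.0060 = -0.0611
d₁ = -0.0611 / 0.0520 = -1.1763 → -1.18
N(d₁) = N(-1.18) = 0.1190
Δ_put = exp(−qT)·(N(d₁) − 1) = 0.9991·(0.1190 − 1) = -0.8802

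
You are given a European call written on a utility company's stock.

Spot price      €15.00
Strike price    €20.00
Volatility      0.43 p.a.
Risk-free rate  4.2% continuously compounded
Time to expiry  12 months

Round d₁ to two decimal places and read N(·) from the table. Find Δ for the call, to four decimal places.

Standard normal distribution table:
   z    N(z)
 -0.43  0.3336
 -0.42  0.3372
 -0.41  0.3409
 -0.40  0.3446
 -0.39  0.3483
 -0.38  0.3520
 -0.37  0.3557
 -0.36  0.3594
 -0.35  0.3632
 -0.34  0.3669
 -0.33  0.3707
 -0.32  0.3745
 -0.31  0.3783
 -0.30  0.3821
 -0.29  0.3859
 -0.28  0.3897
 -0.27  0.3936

σ√T = 0.43 × 1.0000 = 0.4300
ln(S/K) + (r + σ²/2)T = ln(15/20) + (0.042 + 0.43²/2)·1 = -0.2877 + 0.1344 = -0.1532
d₁ = -0.1532 / 0.4300 = -0.3564 which rounds to -0.36
N(d₁) = N(-0.36) = 0.3594
Δ_call = N(d₁) = 0.3594

0.3594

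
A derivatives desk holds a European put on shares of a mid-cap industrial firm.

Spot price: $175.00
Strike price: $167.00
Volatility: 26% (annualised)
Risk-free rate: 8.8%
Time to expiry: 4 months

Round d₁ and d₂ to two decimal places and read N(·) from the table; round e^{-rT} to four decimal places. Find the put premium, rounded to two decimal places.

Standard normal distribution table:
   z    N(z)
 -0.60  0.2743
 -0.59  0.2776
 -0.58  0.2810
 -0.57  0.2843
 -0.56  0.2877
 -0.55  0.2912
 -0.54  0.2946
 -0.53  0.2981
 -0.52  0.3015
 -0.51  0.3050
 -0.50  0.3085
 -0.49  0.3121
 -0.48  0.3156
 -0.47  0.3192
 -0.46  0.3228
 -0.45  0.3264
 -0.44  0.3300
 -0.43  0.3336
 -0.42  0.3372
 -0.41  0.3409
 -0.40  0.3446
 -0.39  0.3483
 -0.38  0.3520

T = 0.3333;  σ√T = 0.1501
d₁ = [ln(175/167) + (0.088 + ½·0.26²)·0.3333] / (σ√T) = (0.0468 + 0.0406) / 0.1501 = 0.5822 ≈ 0.58
d₂ = 0.5822 − 0.1501 = 0.4321 ≈ 0.43
exp(−rT) = exp(−0.088·0.3333) = 0.9711
N(−d₂) = N(-0.43) = 0.3336;  N(−d₁) = N(-0.58) = 0.2810
P = 167·0.9711·0.3336 − 175·0.2810 = 54.1011 − 49.1750 = 4.9261

$4.93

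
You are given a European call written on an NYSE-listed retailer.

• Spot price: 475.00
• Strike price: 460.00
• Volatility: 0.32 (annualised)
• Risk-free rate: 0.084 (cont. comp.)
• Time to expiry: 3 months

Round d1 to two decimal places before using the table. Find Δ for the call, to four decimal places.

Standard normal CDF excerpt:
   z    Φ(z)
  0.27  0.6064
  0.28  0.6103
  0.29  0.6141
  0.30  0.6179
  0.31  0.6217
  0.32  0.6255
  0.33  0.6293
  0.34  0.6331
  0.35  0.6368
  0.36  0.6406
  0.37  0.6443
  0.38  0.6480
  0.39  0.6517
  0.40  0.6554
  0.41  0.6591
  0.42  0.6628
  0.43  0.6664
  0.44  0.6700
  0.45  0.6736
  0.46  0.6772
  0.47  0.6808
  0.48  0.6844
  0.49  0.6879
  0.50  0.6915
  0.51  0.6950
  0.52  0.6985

0.6591

σ√T = 0.32·√0.25 = 0.1600
ln(S/K) + (r + σ²/2)T = ln(475/460) + (0.084 + 0.32²/2)·0.25 = 0.0321 + 0.0338 = 0.0659
d₁ = 0.0659 / 0.1600 = 0.4118 ≈ 0.41
N(d₁) = N(0.41) = 0.6591
Δ_call = N(d₁) = 0.6591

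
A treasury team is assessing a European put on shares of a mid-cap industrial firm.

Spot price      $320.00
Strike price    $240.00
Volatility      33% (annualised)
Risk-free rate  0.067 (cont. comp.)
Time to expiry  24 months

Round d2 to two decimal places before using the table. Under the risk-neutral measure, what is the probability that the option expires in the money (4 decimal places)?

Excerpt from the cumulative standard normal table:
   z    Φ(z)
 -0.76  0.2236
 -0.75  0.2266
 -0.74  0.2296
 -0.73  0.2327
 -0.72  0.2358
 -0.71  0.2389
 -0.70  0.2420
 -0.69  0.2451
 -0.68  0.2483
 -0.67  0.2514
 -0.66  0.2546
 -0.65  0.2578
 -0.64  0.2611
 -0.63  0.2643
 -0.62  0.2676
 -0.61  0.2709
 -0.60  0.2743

0.2514

T = 2;  σ√T = 0.4667
ln(S/K) + (r + σ²/2)T = ln(320/240) + (0.067 + 0.33²/2)·2 = 0.2877 + 0.2429 = 0.5306
d₁ = 0.5306 / 0.4667 = 1.1369 ⇒ 1.14
d₂ = d₁ − σ√T = 1.1369 − 0.4667 = 0.6702 ⇒ 0.67
Pr(exercise) under Q = N(−d₂) = N(-0.67) = 0.2514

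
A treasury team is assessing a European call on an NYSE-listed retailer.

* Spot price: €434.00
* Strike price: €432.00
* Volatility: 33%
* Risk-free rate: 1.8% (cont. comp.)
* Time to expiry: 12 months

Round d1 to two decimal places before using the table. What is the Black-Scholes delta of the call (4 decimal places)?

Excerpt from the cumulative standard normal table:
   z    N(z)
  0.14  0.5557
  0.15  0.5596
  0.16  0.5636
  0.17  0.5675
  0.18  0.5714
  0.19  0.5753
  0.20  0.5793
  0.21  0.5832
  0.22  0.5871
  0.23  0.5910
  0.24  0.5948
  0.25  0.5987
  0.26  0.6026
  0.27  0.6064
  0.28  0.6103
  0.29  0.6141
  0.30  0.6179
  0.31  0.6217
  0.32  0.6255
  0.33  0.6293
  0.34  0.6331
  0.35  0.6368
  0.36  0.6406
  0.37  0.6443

σ√T = 0.33 × 1.0000 = 0.3300
d₁ = [ln(434/432) + (0.018 + 0.33²/2)·1] / 0.3300 = [0.0046 + 0.0725] / 0.3300 = 0.2335 which rounds to 0.23
N(d₁) = N(0.23) = 0.5910
Δ_call = N(d₁) = 0.5910

0.5910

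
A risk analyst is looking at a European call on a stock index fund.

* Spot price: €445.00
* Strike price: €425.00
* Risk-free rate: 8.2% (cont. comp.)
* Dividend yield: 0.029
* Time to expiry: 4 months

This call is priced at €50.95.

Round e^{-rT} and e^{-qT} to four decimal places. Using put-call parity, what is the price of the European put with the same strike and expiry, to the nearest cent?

exp(−qT) = exp(−0.029·0.3333) = 0.9904;  exp(−rT) = exp(−0.082·0.3333) = 0.9730
Put-call parity: C − P = S·e^(−qT) − K·e^(−rT) = 445·0.9904 − 425·0.9730 = 440.7280 − 413.5250 = 27.2030
P = C − (C − P) = 50.95 − (27.2030) = 23.7470

€23.75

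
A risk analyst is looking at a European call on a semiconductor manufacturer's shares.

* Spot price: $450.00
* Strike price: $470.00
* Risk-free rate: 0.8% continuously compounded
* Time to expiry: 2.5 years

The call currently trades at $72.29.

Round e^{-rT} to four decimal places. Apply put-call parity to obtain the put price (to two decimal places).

$82.98

exp(−rT) = exp(−0.008·2.5) = 0.9802
Put-call parity: C − P = S − K·e^(−rT) = 450 − 470·0.9802 = 450 − 460.6940 = -10.6940
P = C − (C − P) = 72.29 − (-10.6940) = 82.9840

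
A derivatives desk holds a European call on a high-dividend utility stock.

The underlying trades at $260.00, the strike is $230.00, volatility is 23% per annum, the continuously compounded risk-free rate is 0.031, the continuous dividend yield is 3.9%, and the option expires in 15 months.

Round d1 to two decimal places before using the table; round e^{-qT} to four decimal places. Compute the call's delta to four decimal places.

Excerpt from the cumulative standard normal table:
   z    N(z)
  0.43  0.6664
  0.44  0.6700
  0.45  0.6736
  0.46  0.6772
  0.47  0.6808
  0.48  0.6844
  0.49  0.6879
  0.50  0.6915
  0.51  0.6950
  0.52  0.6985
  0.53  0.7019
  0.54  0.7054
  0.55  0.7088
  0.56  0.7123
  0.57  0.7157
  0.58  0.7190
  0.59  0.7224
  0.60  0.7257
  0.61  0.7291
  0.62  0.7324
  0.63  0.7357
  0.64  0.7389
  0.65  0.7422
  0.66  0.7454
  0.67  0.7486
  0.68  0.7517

0.6816

σ√T = 0.23·√1.25 = 0.2571
ln(S/K) + (r − q + σ²/2)T = ln(260/230) + (0.031 − 0.039 + 0.23²/2)·1.25 = 0.1226 + 0.0231 = 0.1457
d₁ = 0.1457 / 0.2571 = 0.5665 which rounds to 0.57
N(d₁) = N(0.57) = 0.7157
Δ_call = e^(−qT)·N(d₁) = 0.9524·0.7157 = 0.6816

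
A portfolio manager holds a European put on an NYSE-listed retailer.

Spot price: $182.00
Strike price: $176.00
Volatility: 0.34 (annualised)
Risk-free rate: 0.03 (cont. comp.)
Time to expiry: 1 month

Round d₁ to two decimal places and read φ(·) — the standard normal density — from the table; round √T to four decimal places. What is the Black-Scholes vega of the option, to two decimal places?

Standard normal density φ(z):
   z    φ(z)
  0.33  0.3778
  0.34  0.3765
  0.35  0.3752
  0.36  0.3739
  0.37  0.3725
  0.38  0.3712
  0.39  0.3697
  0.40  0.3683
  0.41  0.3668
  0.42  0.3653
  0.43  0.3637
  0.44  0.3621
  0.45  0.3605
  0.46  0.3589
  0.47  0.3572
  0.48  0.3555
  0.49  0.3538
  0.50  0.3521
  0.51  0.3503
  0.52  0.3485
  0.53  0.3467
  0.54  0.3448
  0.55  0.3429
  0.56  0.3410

σ√T = 0.34·√0.08333 = 0.0981
d₁ = [ln(182/176) + (0.03 + 0.34²/2)·0.08333] / 0.0981 = [0.0335 + 0.0073] / 0.0981 = 0.4161 ≈ 0.42
√T = √0.08333 = 0.2887
φ(d₁) = φ(0.42) = 0.3653
vega = S·φ(d₁)·√T = 182·0.3653·0.2887 = 19.1941

19.19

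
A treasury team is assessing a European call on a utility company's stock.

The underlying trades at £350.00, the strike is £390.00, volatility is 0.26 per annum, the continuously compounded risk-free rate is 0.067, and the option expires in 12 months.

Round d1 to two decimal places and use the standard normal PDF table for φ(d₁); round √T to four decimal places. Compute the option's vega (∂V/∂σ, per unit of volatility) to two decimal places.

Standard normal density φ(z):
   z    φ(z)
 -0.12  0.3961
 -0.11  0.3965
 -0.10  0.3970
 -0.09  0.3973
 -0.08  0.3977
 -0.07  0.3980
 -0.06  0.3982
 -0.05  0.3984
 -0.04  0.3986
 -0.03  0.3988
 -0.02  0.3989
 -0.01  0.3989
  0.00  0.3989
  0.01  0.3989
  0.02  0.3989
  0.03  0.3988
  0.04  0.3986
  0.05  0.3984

139.58

σ√T = 0.26 × 1.0000 = 0.2600
ln(S/K) + (r + σ²/2)T = ln(350/390) + (0.067 + 0.26²/2)·1 = -0.1082 + 0.1008 = -0.0074
d₁ = -0.0074 / 0.2600 = -0.0285 → -0.03
√T = √1 = 1.0000
φ(d₁) = φ(-0.03) = 0.3988
vega = S·φ(d₁)·√T = 350·0.3988·1.0000 = 139.5800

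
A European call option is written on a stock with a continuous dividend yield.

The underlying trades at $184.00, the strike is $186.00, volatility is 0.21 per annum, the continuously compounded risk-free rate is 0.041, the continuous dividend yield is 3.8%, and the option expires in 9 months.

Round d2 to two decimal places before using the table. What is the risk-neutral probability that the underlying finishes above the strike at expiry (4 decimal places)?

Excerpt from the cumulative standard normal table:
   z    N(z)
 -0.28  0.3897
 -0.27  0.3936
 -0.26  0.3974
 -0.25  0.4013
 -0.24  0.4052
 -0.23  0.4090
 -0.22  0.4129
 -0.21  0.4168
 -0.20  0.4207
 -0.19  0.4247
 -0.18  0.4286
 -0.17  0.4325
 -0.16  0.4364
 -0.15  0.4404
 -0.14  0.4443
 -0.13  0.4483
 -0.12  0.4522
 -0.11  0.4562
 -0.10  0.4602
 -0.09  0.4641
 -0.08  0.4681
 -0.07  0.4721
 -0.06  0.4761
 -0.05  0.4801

0.4443

T = 0.75;  σ√T = 0.1819
d₁ = [ln(184/186) + (0.041 − 0.038 + 0.21²/2)·0.75] / 0.1819 = [-0.0108 + 0.0188] / 0.1819 = 0.0439 ≈ 0.04
d₂ = d₁ − σ√T = 0.0439 − 0.1819 = -0.1380 ≈ -0.14
Pr(exercise) under Q = N(d₂) = 0.4443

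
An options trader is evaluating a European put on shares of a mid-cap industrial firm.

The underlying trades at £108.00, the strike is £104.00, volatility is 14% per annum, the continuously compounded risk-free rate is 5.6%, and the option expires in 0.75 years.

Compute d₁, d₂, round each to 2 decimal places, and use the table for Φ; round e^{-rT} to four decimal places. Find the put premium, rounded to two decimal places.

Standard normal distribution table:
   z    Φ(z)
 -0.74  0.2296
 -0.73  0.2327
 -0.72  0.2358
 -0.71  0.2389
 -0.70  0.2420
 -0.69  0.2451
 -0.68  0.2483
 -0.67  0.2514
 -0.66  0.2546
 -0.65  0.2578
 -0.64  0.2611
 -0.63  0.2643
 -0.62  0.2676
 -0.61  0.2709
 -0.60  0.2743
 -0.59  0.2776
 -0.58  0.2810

£1.89

σ√T = 0.14 × 0.8660 = 0.1212
d₁ = [ln(108/104) + (0.056 + 0.14²/2)·0.75] / 0.1212 = [0.0377 + 0.0493] / 0.1212 = 0.7183 → 0.72
d₂ = d₁ − σ√T = 0.7183 − 0.1212 = 0.5971 → 0.60
e^(−rT) = e^(−0.056·0.75) = 0.9589
N(−d₂) = N(-0.60) = 0.2743;  N(−d₁) = N(-0.72) = 0.2358
P = 104·0.9589·0.2743 − 108·0.2358 = 27.3547 − 25.4664 = 1.8883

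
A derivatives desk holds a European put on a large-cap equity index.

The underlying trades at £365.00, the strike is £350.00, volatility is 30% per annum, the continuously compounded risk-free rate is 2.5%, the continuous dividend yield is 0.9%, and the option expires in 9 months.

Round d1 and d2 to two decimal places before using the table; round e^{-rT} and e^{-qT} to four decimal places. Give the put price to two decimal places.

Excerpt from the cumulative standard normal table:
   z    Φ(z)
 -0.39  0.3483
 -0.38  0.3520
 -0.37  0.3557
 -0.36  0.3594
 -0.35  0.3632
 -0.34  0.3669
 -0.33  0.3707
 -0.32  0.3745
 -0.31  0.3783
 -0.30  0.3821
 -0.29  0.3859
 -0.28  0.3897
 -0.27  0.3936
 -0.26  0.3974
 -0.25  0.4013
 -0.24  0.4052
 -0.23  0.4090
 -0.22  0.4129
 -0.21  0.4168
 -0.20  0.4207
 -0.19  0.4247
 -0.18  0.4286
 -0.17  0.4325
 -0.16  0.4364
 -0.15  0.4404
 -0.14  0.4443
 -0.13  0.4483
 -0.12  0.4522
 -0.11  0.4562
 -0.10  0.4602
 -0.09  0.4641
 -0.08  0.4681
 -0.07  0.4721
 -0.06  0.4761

£27.77

σ√T = 0.3 × 0.8660 = 0.2598
d₁ = [ln(365/350) + (0.025 − 0.009 + ½·0.3²)·0.75] / (σ√T) = (0.0420 + 0.0457) / 0.2598 = 0.3376 → 0.34
d₂ = 0.3376 − 0.2598 = 0.0778 → 0.08
e^(−qT) = e^(−0.009·0.75) = 0.9933;  e^(−rT) = e^(−0.025·0.75) = 0.9814
N(−d₂) = N(-0.08) = 0.4681;  N(−d₁) = N(-0.34) = 0.3669
P = 350·0.9814·0.4681 − 365·0.9933·0.3669 = 160.7877 − 133.0212 = 27.7664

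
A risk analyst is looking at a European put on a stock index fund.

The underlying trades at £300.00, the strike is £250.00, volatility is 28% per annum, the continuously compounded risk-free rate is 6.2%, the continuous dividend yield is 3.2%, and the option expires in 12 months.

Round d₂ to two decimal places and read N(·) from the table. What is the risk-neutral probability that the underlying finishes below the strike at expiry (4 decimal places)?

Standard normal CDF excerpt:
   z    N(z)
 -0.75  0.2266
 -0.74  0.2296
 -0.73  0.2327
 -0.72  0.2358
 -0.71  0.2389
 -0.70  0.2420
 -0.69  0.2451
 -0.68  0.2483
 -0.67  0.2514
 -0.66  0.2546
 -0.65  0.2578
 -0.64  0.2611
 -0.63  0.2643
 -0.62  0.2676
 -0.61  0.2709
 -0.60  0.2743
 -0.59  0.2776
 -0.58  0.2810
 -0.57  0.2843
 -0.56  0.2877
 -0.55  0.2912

T = 1;  σ√T = 0.2800
d₁ = [ln(300/250) + (0.062 − 0.032 + 0.28²/2)·1] / 0.2800 = [0.1823 + 0.0692] / 0.2800 = 0.8983 which rounds to 0.90
d₂ = d₁ − σ√T = 0.8983 − 0.2800 = 0.6183 which rounds to 0.62
Pr(exercise) under Q = N(−d₂) = N(-0.62) = 0.2676

0.2676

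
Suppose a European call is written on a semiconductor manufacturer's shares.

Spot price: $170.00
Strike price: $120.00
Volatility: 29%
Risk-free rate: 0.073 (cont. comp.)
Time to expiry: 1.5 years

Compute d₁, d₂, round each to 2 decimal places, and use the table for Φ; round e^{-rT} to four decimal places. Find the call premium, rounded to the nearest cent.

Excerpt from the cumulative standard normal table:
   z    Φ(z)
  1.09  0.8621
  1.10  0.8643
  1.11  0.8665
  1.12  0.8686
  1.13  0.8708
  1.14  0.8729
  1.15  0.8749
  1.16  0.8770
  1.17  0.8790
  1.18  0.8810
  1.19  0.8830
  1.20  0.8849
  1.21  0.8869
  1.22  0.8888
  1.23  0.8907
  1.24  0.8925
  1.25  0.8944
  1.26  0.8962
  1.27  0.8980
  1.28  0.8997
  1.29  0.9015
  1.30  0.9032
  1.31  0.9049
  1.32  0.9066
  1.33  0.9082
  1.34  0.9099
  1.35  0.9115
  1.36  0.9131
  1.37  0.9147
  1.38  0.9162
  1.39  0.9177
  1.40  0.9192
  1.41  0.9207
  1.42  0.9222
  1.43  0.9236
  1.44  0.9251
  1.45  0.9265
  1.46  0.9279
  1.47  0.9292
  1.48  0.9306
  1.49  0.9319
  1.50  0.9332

$64.77

σ√T = 0.29 × 1.2247 = 0.3552
ln(S/K) + (r + σ²/2)T = ln(170/120) + (0.073 + 0.29²/2)·1.5 = 0.3483 + 0.1726 = 0.5209
d₁ = 0.5209 / 0.3552 = 1.4665 ≈ 1.47
d₂ = d₁ − σ√T = 1.4665 − 0.3552 = 1.1114 ≈ 1.11
e^(−rT) = e^(−0.073·1.5) = 0.8963
C = 170·N(1.47) − 120·0.8963·N(1.11) = 170·0.9292 − 120·0.8963·0.8665 = 157.9640 − 93.1973 = 64.7667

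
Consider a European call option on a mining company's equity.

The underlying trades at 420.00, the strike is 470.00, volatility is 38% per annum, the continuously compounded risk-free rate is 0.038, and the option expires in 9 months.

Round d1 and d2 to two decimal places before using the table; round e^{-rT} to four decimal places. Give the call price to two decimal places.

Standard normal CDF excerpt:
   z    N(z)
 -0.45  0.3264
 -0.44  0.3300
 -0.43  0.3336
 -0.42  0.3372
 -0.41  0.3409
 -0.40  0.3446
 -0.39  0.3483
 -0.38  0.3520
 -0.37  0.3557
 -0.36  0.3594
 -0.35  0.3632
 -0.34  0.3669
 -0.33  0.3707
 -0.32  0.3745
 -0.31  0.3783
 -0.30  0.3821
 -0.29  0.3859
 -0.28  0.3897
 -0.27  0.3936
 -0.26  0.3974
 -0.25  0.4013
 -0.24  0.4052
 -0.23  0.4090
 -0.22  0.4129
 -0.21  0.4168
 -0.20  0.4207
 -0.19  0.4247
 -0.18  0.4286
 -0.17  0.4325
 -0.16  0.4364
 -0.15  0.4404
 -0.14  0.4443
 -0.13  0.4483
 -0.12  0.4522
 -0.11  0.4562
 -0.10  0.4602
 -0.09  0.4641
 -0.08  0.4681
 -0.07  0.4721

σ√T = 0.38·√0.75 = 0.3291
d₁ = [ln(420/470) + (0.038 + 0.38²/2)·0.75] / 0.3291 = [-0.1125 + 0.0827] / 0.3291 = -0.0906 ≈ -0.09
d₂ = d₁ − σ√T = -0.0906 − 0.3291 = -0.4197 ≈ -0.42
e^(−rT) = e^(−0.038·0.75) = 0.9719
N(d₁) = N(-0.09) = 0.4641;  N(d₂) = N(-0.42) = 0.3372
C = 420·0.4641 − 470·0.9719·0.3372 = 194.9220 − 154.0306 = 40.8914

40.89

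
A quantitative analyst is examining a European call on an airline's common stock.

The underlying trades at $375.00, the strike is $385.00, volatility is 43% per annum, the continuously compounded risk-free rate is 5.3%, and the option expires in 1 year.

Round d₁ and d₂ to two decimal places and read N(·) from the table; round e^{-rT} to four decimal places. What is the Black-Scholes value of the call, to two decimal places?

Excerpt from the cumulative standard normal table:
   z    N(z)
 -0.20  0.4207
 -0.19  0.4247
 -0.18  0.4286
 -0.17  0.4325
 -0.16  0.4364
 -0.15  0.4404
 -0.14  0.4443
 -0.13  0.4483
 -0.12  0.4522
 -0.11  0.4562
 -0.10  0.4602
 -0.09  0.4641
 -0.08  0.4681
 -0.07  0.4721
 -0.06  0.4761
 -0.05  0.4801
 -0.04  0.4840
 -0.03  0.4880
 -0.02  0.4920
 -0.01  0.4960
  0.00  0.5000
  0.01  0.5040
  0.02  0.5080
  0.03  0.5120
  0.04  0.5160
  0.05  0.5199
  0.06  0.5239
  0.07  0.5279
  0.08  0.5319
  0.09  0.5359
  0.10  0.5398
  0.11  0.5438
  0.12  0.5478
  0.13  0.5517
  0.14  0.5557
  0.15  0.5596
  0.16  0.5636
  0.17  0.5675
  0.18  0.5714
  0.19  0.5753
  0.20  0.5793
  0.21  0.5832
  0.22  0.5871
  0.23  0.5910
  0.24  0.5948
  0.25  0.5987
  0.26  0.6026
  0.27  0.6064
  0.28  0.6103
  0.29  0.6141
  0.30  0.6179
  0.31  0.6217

$68.06

σ√T = 0.43 × 1.0000 = 0.4300
ln(S/K) + (r + σ²/2)T = ln(375/385) + (0.053 + 0.43²/2)·1 = -0.0263 + 0.1454 = 0.1191
d₁ = 0.1191 / 0.4300 = 0.2771 ≈ 0.28
d₂ = d₁ − σ√T = 0.2771 − 0.4300 = -0.1529 ≈ -0.15
exp(−rT) = exp(−0.053·1) = 0.9484
C = 375·N(0.28) − 385·0.9484·N(-0.15) = 375·0.6103 − 385·0.9484·0.4404 = 228.8625 − 160.8050 = 68.0575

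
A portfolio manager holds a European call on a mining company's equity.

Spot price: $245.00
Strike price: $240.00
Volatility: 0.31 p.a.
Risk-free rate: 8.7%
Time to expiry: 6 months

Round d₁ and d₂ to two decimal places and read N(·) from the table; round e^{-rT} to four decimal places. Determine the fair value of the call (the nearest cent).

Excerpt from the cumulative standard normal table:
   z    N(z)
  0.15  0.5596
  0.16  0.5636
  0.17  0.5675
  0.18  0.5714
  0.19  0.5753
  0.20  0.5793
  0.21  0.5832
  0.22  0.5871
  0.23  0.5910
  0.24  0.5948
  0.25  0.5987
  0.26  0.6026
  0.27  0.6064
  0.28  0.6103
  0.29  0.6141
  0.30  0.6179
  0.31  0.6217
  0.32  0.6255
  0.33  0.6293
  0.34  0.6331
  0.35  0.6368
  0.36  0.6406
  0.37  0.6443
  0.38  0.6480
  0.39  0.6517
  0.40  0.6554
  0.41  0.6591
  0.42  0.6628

σ√T = 0.31 × 0.7071 = 0.2192
d₁ = [ln(245/240) + (0.087 + 0.31²/2)·0.5] / 0.2192 = [0.0206 + 0.0675] / 0.2192 = 0.4021 ⇒ 0.40
d₂ = d₁ − σ√T = 0.4021 − 0.2192 = 0.1829 ⇒ 0.18
e^(−rT) = e^(−0.087·0.5) = 0.9574
C = 245·N(0.40) − 240·0.9574·N(0.18) = 245·0.6554 − 240·0.9574·0.5714 = 160.5730 − 131.2940 = 29.2790

$29.28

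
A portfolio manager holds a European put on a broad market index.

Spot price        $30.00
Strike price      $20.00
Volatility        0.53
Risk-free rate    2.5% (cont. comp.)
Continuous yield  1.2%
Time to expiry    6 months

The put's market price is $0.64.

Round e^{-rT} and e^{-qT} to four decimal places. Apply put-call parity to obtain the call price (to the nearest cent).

e^(−qT) = e^(−0.012·0.5) = 0.9940;  e^(−rT) = e^(−0.025·0.5) = 0.9876
Put-call parity: C − P = S·e^(−qT) − K·e^(−rT) = 30·0.9940 − 20·0.9876 = 29.8200 − 19.7520 = 10.0680
C = P + (C − P) = 0.64 + (10.0680) = 10.7080

$10.71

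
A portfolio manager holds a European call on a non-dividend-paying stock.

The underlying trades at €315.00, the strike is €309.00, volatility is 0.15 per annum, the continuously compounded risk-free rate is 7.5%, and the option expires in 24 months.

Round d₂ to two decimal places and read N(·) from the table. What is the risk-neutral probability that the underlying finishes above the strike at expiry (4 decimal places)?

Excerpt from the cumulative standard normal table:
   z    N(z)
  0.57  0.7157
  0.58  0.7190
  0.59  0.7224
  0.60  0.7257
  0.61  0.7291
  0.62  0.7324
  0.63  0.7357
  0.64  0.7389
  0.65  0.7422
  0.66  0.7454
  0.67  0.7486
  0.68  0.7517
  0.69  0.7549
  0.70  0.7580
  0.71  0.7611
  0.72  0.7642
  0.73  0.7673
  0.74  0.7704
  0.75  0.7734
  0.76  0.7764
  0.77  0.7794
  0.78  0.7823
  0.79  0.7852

0.7549

T = 2;  σ√T = 0.2121
d₁ = [ln(315/309) + (0.075 + ½·0.15²)·2] / (σ√T) = (0.0192 + 0.1725) / 0.2121 = 0.9038 ≈ 0.90
d₂ = 0.9038 − 0.2121 = 0.6917 ≈ 0.69
Pr(exercise) under Q = N(d₂) = 0.7549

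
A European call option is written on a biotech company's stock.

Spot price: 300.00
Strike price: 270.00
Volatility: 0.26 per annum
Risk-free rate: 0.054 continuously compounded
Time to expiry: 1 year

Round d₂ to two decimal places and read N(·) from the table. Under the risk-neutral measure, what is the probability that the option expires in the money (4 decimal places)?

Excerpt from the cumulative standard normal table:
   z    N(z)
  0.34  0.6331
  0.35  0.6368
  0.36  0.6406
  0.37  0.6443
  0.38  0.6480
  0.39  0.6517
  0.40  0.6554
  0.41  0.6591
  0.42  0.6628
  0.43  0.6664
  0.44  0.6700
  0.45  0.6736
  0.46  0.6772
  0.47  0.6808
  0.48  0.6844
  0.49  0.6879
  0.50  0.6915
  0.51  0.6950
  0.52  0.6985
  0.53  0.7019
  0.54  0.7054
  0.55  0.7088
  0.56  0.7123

0.6844

T = 1;  σ√T = 0.2600
d₁ = [ln(300/270) + (0.054 + ½·0.26²)·1] / (σ√T) = (0.1054 + 0.0878) / 0.2600 = 0.7429 ≈ 0.74
d₂ = 0.7429 − 0.2600 = 0.4829 ≈ 0.48
Pr(exercise) under Q = N(d₂) = 0.6844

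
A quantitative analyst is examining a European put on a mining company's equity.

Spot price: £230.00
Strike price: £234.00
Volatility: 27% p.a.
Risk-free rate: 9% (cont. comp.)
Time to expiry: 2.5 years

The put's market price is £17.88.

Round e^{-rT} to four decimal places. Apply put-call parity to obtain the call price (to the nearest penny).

e^(−rT) = e^(−0.09·2.5) = 0.7985
Put-call parity: C − P = S − K·e^(−rT) = 230 − 234·0.7985 = 230 − 186.8490 = 43.1510
C = P + (C − P) = 17.88 + (43.1510) = 61.0310

£61.03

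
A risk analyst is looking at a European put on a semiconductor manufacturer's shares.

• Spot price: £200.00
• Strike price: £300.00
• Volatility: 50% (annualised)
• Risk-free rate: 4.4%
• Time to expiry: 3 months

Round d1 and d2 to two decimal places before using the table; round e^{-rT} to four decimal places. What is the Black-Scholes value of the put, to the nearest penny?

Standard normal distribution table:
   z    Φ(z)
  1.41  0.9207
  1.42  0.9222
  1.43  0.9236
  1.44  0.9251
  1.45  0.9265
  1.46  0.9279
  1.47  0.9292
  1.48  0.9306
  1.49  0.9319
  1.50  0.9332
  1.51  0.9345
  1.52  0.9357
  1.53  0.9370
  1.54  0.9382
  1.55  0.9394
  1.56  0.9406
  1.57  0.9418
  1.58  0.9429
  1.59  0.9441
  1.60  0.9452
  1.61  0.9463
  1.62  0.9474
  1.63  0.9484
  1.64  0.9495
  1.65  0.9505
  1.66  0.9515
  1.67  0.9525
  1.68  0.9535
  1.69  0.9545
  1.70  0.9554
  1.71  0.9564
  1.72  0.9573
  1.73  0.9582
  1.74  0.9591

£98.20

T = 0.25;  σ√T = 0.2500
ln(S/K) + (r + σ²/2)T = ln(200/300) + (0.044 + 0.5²/2)·0.25 = -0.4055 + 0.0422 = -0.3632
d₁ = -0.3632 / 0.2500 = -1.4529 → -1.45
d₂ = d₁ − σ√T = -1.4529 − 0.2500 = -1.7029 → -1.70
e^(−rT) = e^(−0.044·0.25) = 0.9891
P = 300·0.9891·N(1.70) − 200·N(1.45) = 300·0.9891·0.9554 − 200·0.9265 = 283.4958 − 185.3000 = 98.1958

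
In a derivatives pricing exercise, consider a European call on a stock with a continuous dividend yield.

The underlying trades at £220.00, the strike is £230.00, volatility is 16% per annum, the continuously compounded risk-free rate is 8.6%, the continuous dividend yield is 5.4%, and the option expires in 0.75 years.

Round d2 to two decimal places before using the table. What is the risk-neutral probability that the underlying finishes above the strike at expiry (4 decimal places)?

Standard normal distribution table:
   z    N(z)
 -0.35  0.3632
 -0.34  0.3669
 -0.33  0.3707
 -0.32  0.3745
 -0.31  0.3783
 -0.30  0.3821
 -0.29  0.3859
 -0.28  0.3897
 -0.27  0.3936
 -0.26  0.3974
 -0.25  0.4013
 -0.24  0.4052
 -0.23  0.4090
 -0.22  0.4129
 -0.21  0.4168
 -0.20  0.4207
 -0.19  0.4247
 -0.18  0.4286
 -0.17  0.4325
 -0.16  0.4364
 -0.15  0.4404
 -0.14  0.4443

0.4129

T = 0.75;  σ√T = 0.1386
d₁ = [ln(220/230) + (0.086 − 0.054 + 0.16²/2)·0.75] / 0.1386 = [-0.0445 + 0.0336] / 0.1386 = -0.0783 which rounds to -0.08
d₂ = d₁ − σ√T = -0.0783 − 0.1386 = -0.2169 which rounds to -0.22
Pr(exercise) under Q = N(d₂) = 0.4129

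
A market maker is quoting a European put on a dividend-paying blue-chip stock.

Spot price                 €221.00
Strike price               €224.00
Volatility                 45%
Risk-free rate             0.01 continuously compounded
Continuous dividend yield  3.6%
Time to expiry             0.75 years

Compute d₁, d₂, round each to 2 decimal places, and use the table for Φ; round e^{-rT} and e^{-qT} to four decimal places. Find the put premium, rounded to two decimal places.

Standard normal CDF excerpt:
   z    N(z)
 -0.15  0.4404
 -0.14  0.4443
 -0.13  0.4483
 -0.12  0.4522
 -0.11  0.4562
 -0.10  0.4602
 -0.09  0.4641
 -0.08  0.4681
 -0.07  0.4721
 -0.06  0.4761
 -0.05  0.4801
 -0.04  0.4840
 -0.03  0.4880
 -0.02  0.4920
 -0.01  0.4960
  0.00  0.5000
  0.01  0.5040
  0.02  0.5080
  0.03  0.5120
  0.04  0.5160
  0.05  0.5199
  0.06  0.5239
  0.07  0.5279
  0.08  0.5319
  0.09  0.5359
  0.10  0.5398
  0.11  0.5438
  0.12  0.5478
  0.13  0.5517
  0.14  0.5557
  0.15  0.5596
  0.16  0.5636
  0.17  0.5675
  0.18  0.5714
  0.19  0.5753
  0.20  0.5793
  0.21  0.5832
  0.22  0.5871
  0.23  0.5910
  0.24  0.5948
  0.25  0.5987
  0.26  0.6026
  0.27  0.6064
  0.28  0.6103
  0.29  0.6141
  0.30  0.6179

σ√T = 0.45 × 0.8660 = 0.3897
d₁ = [ln(221/224) + (0.01 − 0.036 + ½·0.45²)·0.75] / (σ√T) = (-0.0135 + 0.0564) / 0.3897 = 0.1102 ⇒ 0.11
d₂ = 0.1102 − 0.3897 = -0.2795 ⇒ -0.28
exp(−qT) = exp(−0.036·0.75) = 0.9734;  exp(−rT) = exp(−0.01·0.75) = 0.9925
N(−d₂) = N(0.28) = 0.6103;  N(−d₁) = N(-0.11) = 0.4562
P = 224·0.9925·0.6103 − 221·0.9734·0.4562 = 135.6819 − 98.1384 = 37.5435

€37.54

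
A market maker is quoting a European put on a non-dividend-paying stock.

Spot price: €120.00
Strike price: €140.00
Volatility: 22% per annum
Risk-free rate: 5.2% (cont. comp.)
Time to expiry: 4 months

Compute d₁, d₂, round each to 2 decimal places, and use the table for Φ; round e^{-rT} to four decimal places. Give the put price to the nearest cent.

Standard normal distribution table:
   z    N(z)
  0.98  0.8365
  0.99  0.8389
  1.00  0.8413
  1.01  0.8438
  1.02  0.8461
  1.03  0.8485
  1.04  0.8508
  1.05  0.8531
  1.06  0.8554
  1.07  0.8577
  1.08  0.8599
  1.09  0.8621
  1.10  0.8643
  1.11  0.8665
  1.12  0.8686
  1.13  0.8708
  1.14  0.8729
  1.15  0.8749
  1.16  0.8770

T = 0.3333;  σ√T = 0.1270
d₁ = [ln(120/140) + (0.052 + 0.22²/2)·0.3333] / 0.1270 = [-0.1542 + 0.0254] / 0.1270 = -1.0136 ⇒ -1.01
d₂ = d₁ − σ√T = -1.0136 − 0.1270 = -1.1407 ⇒ -1.14
e^(−rT) = e^(−0.052·0.3333) = 0.9828
N(−d₂) = N(1.14) = 0.8729;  N(−d₁) = N(1.01) = 0.8438
P = 140·0.9828·0.8729 − 120·0.8438 = 120.1041 − 101.2560 = 18.8481

€18.85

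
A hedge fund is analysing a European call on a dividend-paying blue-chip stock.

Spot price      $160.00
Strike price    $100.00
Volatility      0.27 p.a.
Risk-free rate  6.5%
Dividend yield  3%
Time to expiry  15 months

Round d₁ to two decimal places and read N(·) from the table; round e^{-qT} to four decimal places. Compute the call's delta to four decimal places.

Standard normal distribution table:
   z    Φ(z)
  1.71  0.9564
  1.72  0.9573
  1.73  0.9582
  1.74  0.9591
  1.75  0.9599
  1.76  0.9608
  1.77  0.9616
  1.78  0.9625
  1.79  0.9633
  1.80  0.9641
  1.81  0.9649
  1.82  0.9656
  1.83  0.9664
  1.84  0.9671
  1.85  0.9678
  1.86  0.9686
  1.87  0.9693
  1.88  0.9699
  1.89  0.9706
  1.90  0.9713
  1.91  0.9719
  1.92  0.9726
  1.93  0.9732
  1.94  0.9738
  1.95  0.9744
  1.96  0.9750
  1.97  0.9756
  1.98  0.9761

0.9322

σ√T = 0.27 × 1.1180 = 0.3019
d₁ = [ln(160/100) + (0.065 − 0.03 + 0.27²/2)·1.25] / 0.3019 = [0.4700 + 0.0893] / 0.3019 = 1.8528 ⇒ 1.85
N(d₁) = N(1.85) = 0.9678
Δ_call = e^(−qT)·N(d₁) = 0.9632·0.9678 = 0.9322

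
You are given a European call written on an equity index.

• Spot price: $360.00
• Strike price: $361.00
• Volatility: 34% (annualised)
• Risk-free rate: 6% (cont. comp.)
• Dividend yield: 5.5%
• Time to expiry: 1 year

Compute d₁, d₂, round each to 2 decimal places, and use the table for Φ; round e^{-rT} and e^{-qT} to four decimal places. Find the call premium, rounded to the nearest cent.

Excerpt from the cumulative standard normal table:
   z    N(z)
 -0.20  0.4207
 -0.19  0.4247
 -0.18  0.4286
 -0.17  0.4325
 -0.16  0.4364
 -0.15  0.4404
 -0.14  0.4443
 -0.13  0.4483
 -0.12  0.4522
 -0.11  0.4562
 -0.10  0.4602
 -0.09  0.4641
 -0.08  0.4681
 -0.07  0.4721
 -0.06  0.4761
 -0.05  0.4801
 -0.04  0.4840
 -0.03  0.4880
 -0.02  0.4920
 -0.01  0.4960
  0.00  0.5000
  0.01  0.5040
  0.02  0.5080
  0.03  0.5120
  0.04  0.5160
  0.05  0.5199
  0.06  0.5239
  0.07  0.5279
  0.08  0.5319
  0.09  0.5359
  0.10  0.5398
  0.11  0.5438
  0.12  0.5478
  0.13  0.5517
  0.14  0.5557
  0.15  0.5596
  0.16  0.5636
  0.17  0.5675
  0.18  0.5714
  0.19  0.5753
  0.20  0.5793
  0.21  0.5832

T = 1;  σ√T = 0.3400
d₁ = [ln(360/361) + (0.06 − 0.055 + 0.34²/2)·1] / 0.3400 = [-0.0028 + 0.0628] / 0.3400 = 0.1765 which rounds to 0.18
d₂ = d₁ − σ√T = 0.1765 − 0.3400 = -0.1635 which rounds to -0.16
e^(−qT) = e^(−0.055·1) = 0.9465;  e^(−rT) = e^(−0.06·1) = 0.9418
C = 360·0.9465·N(0.18) − 361·0.9418·N(-0.16) = 360·0.9465·0.5714 − 361·0.9418·0.4364 = 194.6988 − 148.3715 = 46.3273

$46.33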